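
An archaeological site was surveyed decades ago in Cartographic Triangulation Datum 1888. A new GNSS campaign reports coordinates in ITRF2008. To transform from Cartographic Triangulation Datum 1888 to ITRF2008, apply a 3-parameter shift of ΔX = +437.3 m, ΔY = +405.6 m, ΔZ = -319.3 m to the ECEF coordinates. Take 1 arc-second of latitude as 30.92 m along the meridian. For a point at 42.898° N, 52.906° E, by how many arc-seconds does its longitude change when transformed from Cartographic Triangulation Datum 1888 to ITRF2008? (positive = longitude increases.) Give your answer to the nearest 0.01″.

Δλ = -4.60″

sin φ = 0.680695, cos φ = 0.732567, sin λ = 0.797647, cos λ = 0.603124.
East component: ΔE = −sin λ·ΔX + cos λ·ΔY = −(0.797647)(437.3) + (0.603124)(405.6) = -104.18 m.
1° of latitude spans 3600 × 30.92 = 111312 m; at latitude φ, 1° of longitude spans that × cos φ = 81543.5 m, so Δλ = -104.18 / 81543.5 × 3600 = -4.600″.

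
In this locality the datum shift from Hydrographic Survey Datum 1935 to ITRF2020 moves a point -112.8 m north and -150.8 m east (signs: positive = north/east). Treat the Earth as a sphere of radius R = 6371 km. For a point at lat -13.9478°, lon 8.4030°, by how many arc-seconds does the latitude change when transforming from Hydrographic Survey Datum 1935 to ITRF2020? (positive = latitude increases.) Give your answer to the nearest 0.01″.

Δφ = -3.65″

On a sphere of radius R, 1 rad of latitude = R, so Δφ = ΔN / R = -112.8 / 6371000 = -1.7705e-05 rad = -3.652″.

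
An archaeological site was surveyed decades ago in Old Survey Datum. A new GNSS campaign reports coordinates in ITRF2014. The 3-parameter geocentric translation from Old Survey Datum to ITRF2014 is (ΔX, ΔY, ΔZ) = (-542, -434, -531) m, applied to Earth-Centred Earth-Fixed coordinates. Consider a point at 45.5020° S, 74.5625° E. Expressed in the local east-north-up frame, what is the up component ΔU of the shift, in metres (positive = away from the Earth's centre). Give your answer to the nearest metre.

At φ = -45.5020°, λ = 74.5625°: sin φ = -0.713275, cos φ = 0.700884, sin λ = 0.963921, cos λ = 0.266187.
ΔU = cos φ cos λ·ΔX + cos φ sin λ·ΔY + sin φ·ΔZ = (0.700884)(0.266187)(-542) + (0.700884)(0.963921)(-434) + (-0.713275)(-531) = -15.58 m.

ΔU = -16 m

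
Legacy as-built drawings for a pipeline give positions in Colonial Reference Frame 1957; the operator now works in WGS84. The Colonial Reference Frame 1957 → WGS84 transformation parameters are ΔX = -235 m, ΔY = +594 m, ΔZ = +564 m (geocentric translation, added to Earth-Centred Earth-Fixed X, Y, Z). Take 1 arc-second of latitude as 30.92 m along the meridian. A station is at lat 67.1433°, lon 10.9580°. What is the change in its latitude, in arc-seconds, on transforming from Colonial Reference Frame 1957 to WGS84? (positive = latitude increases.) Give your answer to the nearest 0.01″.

sin φ = 0.921479, cos φ = 0.388428, sin λ = 0.190089, cos λ = 0.981767.
North component: ΔN = −sin φ cos λ·ΔX − sin φ sin λ·ΔY + cos φ·ΔZ = −(0.921479)(0.981767)(-235) − (0.921479)(0.190089)(594) + (0.388428)(564) = 327.63 m.
1° of latitude spans 3600 × 30.92 = 111312 m, so Δφ = 327.63 / 111312 × 3600 = 10.596″.

Δφ = 10.60″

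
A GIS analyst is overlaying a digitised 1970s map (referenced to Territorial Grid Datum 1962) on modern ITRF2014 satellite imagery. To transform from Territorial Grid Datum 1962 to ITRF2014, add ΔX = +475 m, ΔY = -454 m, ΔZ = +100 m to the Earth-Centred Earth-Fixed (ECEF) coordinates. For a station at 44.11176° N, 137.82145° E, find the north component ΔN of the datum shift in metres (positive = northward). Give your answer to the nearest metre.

ΔN = 529 m

The local north axis is (−sin φ cos λ, −sin φ sin λ, cos φ), giving ΔN = 245.014 + 212.184 + 71.798 = 529.00 m.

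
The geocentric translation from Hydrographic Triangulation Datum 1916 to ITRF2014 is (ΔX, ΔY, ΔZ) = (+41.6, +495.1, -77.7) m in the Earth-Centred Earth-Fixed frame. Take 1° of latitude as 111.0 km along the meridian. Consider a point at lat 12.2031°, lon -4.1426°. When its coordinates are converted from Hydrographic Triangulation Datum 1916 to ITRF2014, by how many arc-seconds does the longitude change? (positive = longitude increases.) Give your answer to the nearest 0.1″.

Δλ = 16.5″

sin φ = 0.211378, cos φ = 0.977404, sin λ = -0.072239, cos λ = 0.997387.
East component: ΔE = −sin λ·ΔX + cos λ·ΔY = −(-0.072239)(41.6) + (0.997387)(495.1) = 496.81 m.
1° of latitude spans 111000 m; at latitude φ, 1° of longitude spans that × cos φ = 108491.9 m, so Δλ = 496.81 / 108491.9 × 3600 = 16.485″.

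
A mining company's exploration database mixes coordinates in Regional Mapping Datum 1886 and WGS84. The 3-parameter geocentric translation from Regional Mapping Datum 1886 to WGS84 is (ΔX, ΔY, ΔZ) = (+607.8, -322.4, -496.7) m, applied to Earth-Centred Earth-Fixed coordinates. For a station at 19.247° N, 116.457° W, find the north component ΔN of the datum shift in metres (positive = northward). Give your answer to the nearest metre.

ΔN = -475 m

The local north axis is (−sin φ cos λ, −sin φ sin λ, cos φ), giving ΔN = 89.264 − 95.146 − 468.938 = -474.82 m.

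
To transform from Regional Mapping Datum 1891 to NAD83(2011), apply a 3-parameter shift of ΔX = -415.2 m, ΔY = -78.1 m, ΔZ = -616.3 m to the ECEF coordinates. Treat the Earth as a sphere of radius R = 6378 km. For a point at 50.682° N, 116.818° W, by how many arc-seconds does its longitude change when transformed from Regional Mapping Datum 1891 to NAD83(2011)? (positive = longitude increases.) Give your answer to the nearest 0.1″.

sin φ = 0.773641, cos φ = 0.633624, sin λ = -0.892444, cos λ = -0.451158.
East component: ΔE = −sin λ·ΔX + cos λ·ΔY = −(-0.892444)(-415.2) + (-0.451158)(-78.1) = -335.31 m.
1° of latitude spans πR/180 = 111317 m; at latitude φ, 1° of longitude spans that × cos φ = 70533.2 m, so Δλ = -335.31 / 70533.2 × 3600 = -17.114″.

Δλ = -17.1″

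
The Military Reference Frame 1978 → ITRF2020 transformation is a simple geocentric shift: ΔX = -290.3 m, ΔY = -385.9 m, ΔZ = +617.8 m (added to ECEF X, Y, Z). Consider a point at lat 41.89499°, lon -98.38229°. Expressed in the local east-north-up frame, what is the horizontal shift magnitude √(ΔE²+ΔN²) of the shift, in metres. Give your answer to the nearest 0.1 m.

At φ = 41.89499°, λ = -98.38229°: sin φ = 0.667767, cos φ = 0.744370, sin λ = -0.989317, cos λ = -0.145777.
ΔE = −sin λ·ΔX + cos λ·ΔY = −(-0.989317)·(-290.3) + (-0.145777)·(-385.9) = -230.94 m.
ΔN = −sin φ cos λ·ΔX − sin φ sin λ·ΔY + cos φ·ΔZ = −(0.667767)(-0.145777)(-290.3) − (0.667767)(-0.989317)(-385.9) + (0.744370)(617.8) = 176.67 m.
Horizontal magnitude = √(ΔE² + ΔN²) = √((-230.94)² + 176.67²) = 290.77 m.

290.8 m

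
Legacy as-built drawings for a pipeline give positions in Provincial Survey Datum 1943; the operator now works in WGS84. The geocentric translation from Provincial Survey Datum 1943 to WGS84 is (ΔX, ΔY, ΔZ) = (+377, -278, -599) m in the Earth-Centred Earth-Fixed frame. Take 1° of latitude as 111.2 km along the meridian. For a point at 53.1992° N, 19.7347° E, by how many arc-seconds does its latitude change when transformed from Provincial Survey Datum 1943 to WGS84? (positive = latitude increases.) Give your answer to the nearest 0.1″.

sin φ = 0.800723, cos φ = 0.599035, sin λ = 0.337665, cos λ = 0.941266.
North component: ΔN = −sin φ cos λ·ΔX − sin φ sin λ·ΔY + cos φ·ΔZ = −(0.800723)(0.941266)(377) − (0.800723)(0.337665)(-278) + (0.599035)(-599) = -567.80 m.
1° of latitude spans 111200 m, so Δφ = -567.80 / 111200 × 3600 = -18.382″.

Δφ = -18.4″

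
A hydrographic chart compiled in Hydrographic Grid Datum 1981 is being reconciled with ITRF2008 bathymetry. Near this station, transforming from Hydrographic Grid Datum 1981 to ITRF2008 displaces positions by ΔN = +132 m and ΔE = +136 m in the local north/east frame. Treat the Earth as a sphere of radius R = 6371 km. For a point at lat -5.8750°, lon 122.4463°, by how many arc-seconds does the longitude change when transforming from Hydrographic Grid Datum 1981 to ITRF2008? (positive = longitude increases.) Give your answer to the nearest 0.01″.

Δλ = 4.43″

At latitude -5.8750°, cos φ = 0.994748.
One radian of longitude at latitude φ spans R cos φ, so Δλ = ΔE / (R cos φ) = 136.0 / (6371000 × 0.994748) = 2.1459e-05 rad = 4.426″.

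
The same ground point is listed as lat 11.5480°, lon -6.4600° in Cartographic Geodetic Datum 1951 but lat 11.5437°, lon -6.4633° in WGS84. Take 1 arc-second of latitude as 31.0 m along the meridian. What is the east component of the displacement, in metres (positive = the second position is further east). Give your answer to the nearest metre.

ΔE = -361 m

Δφ = 11.5437° − 11.5480° = -0.0043°; Δλ = -6.4633° − -6.4600° = -0.0033°.
1° of latitude = 3600 × 31.00 = 111600 m.
ΔN = Δφ × 111600 = -479.9 m; ΔE = Δλ × 111600 × cos(11.5480°) = -0.0033 × 111600 × 0.979757 = -360.8 m.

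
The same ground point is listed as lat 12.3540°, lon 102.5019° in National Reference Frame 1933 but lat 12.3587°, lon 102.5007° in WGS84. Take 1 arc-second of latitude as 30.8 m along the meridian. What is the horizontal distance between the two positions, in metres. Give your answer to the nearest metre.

Δφ = 12.3587° − 12.3540° = +0.0047°; Δλ = 102.5007° − 102.5019° = -0.0012°.
1° of latitude = 3600 × 30.80 = 110880 m.
ΔN = Δφ × 110880 = 521.1 m; ΔE = Δλ × 110880 × cos(12.3540°) = -0.0012 × 110880 × 0.976844 = -130.0 m.
Distance = √(ΔE² + ΔN²) = √((-130.0)² + 521.1²) = 537.1 m.

537 m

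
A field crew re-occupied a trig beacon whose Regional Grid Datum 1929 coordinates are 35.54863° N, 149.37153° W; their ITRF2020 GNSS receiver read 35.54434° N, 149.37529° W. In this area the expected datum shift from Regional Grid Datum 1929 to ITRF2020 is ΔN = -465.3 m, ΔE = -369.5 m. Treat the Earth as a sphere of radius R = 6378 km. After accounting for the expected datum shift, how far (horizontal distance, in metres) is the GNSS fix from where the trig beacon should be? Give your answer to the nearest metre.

Observed coordinate differences: Δφ = -0.00429°, Δλ = -0.00376°.
Converting to metres (1° lat = 111317 m, cos φ = 0.813622): observed ΔN = -477.6 m, observed ΔE = -340.5 m.
Subtracting the expected shift leaves a residual of -477.6 − (-465.3) = -12.3 m north and -340.5 − (-369.5) = 29.0 m east.
Residual distance = √((-12.3)² + 29.0²) = 31.4 m.

31 m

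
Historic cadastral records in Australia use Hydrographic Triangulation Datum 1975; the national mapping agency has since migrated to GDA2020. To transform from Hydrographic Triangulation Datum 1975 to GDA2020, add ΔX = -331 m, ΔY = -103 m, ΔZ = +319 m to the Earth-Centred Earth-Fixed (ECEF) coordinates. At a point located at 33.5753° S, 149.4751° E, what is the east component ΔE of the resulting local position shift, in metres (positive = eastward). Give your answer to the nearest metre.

At φ = -33.5753°, λ = 149.4751°: sin φ = -0.553032, cos φ = 0.833160, sin λ = 0.507913, cos λ = -0.861409.
ΔE = −sin λ·ΔX + cos λ·ΔY = −(0.507913)·(-331) + (-0.861409)·(-103) = 256.84 m.

ΔE = 257 m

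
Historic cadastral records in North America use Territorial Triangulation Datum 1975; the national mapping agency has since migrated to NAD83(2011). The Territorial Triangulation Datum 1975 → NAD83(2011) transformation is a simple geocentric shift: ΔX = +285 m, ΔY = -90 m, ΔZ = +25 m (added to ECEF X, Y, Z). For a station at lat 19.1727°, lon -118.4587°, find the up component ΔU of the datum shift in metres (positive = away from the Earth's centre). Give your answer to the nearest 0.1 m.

The local up (radial) axis is (cos φ cos λ, cos φ sin λ, sin φ), giving ΔU = -128.277 + 74.736 + 8.210 = -45.33 m.

ΔU = -45.3 m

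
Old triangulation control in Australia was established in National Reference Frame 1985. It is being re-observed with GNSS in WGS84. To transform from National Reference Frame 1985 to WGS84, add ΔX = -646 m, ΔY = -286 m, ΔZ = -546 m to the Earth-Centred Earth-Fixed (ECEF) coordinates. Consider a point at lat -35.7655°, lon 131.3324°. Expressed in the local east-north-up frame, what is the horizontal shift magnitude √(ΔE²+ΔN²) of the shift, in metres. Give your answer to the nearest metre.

746 m

The local east axis at (φ, λ) is (−sin λ, cos λ, 0), so ΔE = −sin(131.3324°)·(-646) + cos(131.3324°)·(-286) = 673.96 m.
The local north axis is (−sin φ cos λ, −sin φ sin λ, cos φ), giving ΔN = 249.355 − 125.518 − 443.033 = -319.20 m.
Horizontal magnitude = √(ΔE² + ΔN²) = √(673.96² + (-319.20)²) = 745.72 m.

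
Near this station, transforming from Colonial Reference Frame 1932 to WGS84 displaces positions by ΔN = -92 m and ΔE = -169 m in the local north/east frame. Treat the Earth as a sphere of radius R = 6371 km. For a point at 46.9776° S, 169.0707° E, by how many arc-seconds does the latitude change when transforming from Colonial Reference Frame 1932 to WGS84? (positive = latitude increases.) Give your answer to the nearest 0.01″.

On a sphere of radius R, 1 rad of latitude = R, so Δφ = ΔN / R = -92.0 / 6371000 = -1.4440e-05 rad = -2.979″.

Δφ = -2.98″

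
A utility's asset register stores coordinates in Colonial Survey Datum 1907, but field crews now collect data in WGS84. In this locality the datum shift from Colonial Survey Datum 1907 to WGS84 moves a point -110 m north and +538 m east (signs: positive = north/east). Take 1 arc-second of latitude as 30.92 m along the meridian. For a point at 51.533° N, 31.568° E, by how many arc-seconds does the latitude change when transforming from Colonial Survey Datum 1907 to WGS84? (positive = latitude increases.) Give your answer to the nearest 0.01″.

1″ of latitude = 30.92 m, so Δφ = -110.0 / 30.92 = -3.558″.

Δφ = -3.56″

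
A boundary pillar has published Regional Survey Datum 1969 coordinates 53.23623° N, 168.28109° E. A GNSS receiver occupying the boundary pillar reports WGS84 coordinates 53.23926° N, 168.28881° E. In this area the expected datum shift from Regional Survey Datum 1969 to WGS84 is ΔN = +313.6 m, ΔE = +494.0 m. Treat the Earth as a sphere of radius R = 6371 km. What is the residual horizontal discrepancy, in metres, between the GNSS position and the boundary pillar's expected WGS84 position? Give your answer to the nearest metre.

31 m

Observed coordinate differences: Δφ = +0.00303°, Δλ = +0.00772°.
Converting to metres (1° lat = 111195 m, cos φ = 0.598517): observed ΔN = 336.9 m, observed ΔE = 513.8 m.
Subtracting the expected shift leaves a residual of 336.9 − (313.6) = 23.3 m north and 513.8 − (494.0) = 19.8 m east.
Residual distance = √(23.3² + 19.8²) = 30.6 m.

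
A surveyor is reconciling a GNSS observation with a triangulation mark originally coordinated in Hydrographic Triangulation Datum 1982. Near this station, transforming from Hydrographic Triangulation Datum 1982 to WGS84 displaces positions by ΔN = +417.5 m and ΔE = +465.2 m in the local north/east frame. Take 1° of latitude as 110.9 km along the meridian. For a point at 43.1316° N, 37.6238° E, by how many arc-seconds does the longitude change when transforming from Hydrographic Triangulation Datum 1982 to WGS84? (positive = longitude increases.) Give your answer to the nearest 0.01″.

At latitude 43.1316°, cos φ = 0.729785.
1° of longitude at this latitude = 110.9 × cos φ = 80.93 km, so Δλ = 465.2 / 80933.2 = 0.0057480° = 20.693″.

Δλ = 20.69″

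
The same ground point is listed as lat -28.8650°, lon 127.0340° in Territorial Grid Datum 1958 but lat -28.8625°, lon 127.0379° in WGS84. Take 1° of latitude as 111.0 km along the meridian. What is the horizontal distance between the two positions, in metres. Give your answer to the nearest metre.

470 m

Δφ = -28.8625° − -28.8650° = +0.0025°; Δλ = 127.0379° − 127.0340° = +0.0039°.
ΔN = Δφ × 111000 = 277.5 m; ΔE = Δλ × 111000 × cos(-28.8650°) = +0.0039 × 111000 × 0.875760 = 379.1 m.
Distance = √(ΔE² + ΔN²) = √(379.1² + 277.5²) = 469.8 m.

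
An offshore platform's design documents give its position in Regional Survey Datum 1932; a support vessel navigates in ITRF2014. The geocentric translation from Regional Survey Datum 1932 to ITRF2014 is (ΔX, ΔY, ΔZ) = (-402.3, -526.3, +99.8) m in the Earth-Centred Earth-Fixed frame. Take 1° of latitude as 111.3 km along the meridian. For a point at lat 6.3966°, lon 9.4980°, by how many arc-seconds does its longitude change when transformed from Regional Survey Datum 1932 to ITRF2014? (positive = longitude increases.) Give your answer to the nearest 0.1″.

Δλ = -14.7″

sin φ = 0.111410, cos φ = 0.993775, sin λ = 0.165013, cos λ = 0.986291.
East component: ΔE = −sin λ·ΔX + cos λ·ΔY = −(0.165013)(-402.3) + (0.986291)(-526.3) = -452.70 m.
1° of latitude spans 111300 m; at latitude φ, 1° of longitude spans that × cos φ = 110607.1 m, so Δλ = -452.70 / 110607.1 × 3600 = -14.734″.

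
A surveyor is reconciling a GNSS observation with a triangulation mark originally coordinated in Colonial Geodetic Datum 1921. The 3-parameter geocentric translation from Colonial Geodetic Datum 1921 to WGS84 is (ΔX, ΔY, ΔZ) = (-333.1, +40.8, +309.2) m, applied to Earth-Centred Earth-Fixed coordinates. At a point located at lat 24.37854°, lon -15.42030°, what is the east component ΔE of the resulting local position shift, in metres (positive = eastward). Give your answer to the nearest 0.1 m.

The local east axis at (φ, λ) is (−sin λ, cos λ, 0), so ΔE = −sin(-15.42030°)·(-333.1) + cos(-15.42030°)·40.8 = -49.24 m.

ΔE = -49.2 m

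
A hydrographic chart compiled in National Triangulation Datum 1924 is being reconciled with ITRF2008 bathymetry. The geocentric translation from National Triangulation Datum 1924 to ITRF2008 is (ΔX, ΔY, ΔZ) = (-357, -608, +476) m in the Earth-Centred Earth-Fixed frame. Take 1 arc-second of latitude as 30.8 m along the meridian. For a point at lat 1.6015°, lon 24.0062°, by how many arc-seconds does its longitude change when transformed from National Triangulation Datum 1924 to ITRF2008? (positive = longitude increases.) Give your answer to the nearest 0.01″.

Δλ = -13.32″

sin φ = 0.027948, cos φ = 0.999609, sin λ = 0.406835, cos λ = 0.913501.
East component: ΔE = −sin λ·ΔX + cos λ·ΔY = −(0.406835)(-357) + (0.913501)(-608) = -410.17 m.
1° of latitude spans 3600 × 30.80 = 110880 m; at latitude φ, 1° of longitude spans that × cos φ = 110836.7 m, so Δλ = -410.17 / 110836.7 × 3600 = -13.322″.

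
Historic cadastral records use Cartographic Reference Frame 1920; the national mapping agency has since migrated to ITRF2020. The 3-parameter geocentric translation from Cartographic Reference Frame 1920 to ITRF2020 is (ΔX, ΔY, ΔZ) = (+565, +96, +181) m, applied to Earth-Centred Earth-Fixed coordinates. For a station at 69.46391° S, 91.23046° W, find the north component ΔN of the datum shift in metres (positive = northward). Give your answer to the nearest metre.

ΔN = -38 m

At φ = -69.46391°, λ = -91.23046°: sin φ = -0.936451, cos φ = 0.350797, sin λ = -0.999769, cos λ = -0.021474.
ΔN = −sin φ cos λ·ΔX − sin φ sin λ·ΔY + cos φ·ΔZ = −(-0.936451)(-0.021474)(565) − (-0.936451)(-0.999769)(96) + (0.350797)(181) = -37.75 m.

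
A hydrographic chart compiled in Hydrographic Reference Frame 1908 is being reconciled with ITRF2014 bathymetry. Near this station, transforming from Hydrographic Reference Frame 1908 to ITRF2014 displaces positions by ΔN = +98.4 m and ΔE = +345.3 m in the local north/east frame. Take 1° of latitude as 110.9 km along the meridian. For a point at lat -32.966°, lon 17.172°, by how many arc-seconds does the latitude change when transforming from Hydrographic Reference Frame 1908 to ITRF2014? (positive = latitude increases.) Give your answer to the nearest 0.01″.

1° of latitude = 110.9 km, so Δφ = 98.4 / 110900 = 0.0008873° = 3.194″.

Δφ = 3.19″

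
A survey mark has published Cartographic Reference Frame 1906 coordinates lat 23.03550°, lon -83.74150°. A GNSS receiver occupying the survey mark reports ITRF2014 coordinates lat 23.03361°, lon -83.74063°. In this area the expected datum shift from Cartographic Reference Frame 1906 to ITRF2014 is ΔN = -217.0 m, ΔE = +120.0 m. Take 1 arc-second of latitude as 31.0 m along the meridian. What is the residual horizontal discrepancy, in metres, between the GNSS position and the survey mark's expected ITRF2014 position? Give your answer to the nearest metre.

31 m

Observed coordinate differences: Δφ = -0.00189°, Δλ = +0.00087°.
Converting to metres (1° lat = 111600 m, cos φ = 0.920263): observed ΔN = -210.9 m, observed ΔE = 89.4 m.
Subtracting the expected shift leaves a residual of -210.9 − (-217.0) = 6.1 m north and 89.4 − (120.0) = -30.6 m east.
Residual distance = √(6.1² + (-30.6)²) = 31.2 m.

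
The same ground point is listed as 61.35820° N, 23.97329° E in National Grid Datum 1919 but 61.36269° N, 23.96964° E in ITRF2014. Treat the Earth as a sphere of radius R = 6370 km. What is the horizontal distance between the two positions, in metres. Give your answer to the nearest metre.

536 m

Δφ = 61.36269° − 61.35820° = +0.00449°; Δλ = 23.96964° − 23.97329° = -0.00365°.
1° along a meridian = πR/180 = 111177 m.
ΔN = Δφ × 111177 = 499.2 m; ΔE = Δλ × 111177 × cos(61.35820°) = -0.00365 × 111177 × 0.479332 = -194.5 m.
Distance = √(ΔE² + ΔN²) = √((-194.5)² + 499.2²) = 535.7 m.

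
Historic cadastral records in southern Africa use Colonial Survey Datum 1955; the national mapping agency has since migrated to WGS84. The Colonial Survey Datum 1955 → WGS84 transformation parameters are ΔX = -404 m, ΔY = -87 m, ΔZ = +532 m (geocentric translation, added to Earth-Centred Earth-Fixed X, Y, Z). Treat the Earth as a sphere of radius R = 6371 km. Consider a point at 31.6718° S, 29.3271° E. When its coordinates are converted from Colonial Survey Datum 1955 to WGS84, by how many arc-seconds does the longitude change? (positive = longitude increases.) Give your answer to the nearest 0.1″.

Δλ = 4.6″

sin φ = -0.525053, cos φ = 0.851070, sin λ = 0.489795, cos λ = 0.871838.
East component: ΔE = −sin λ·ΔX + cos λ·ΔY = −(0.489795)(-404) + (0.871838)(-87) = 122.03 m.
1° of latitude spans πR/180 = 111195 m; at latitude φ, 1° of longitude spans that × cos φ = 94634.6 m, so Δλ = 122.03 / 94634.6 × 3600 = 4.642″.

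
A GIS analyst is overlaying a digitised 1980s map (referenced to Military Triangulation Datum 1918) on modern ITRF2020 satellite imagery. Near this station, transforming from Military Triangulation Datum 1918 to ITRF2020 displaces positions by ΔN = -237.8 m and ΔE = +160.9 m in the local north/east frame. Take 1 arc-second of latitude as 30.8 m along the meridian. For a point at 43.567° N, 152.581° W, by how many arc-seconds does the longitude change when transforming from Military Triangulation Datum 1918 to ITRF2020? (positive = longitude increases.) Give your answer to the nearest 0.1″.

At latitude 43.567°, cos φ = 0.724569.
1″ of longitude at this latitude = 30.80 × cos φ = 22.3167 m, so Δλ = 160.9 / 22.3167 = 7.210″.

Δλ = 7.2″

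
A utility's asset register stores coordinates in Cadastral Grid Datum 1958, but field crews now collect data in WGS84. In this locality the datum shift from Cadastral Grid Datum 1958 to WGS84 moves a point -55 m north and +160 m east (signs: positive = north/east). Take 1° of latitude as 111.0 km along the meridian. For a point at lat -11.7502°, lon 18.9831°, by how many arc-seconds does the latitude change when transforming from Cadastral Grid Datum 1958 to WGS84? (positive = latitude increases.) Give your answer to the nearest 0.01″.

Δφ = -1.78″

1° of latitude = 111.0 km, so Δφ = -55.0 / 111000 = -0.0004955° = -1.784″.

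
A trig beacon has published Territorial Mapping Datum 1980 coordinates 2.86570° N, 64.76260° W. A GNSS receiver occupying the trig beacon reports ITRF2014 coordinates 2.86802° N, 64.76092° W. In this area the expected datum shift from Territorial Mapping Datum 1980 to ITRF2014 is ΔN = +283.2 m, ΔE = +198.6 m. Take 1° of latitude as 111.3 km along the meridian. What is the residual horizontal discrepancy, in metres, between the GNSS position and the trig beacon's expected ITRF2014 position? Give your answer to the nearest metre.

Observed coordinate differences: Δφ = +0.00232°, Δλ = +0.00168°.
Converting to metres (1° lat = 111300 m, cos φ = 0.998749): observed ΔN = 258.2 m, observed ΔE = 186.8 m.
Subtracting the expected shift leaves a residual of 258.2 − (283.2) = -25.0 m north and 186.8 − (198.6) = -11.8 m east.
Residual distance = √((-25.0)² + (-11.8)²) = 27.7 m.

28 m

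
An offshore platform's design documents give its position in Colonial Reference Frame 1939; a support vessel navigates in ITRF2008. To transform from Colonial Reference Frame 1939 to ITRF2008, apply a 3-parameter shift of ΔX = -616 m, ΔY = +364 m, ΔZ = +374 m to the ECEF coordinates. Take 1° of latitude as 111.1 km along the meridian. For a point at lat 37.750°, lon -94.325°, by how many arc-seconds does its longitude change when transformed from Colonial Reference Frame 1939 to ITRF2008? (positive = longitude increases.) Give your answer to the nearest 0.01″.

Δλ = -26.30″

sin φ = 0.612217, cos φ = 0.790690, sin λ = -0.997152, cos λ = -0.075414.
East component: ΔE = −sin λ·ΔX + cos λ·ΔY = −(-0.997152)(-616) + (-0.075414)(364) = -641.70 m.
1° of latitude spans 111100 m; at latitude φ, 1° of longitude spans that × cos φ = 87845.6 m, so Δλ = -641.70 / 87845.6 × 3600 = -26.297″.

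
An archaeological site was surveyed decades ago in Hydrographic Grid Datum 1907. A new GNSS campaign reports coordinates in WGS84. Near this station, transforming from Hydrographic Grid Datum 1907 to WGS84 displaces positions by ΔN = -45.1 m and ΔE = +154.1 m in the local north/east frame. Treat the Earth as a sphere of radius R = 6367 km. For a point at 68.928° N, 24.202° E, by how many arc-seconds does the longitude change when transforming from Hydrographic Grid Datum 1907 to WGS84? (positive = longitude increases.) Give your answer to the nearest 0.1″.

At latitude 68.928°, cos φ = 0.359541.
One radian of longitude at latitude φ spans R cos φ, so Δλ = ΔE / (R cos φ) = 154.1 / (6367000 × 0.359541) = 6.7316e-05 rad = 13.885″.

Δλ = 13.9″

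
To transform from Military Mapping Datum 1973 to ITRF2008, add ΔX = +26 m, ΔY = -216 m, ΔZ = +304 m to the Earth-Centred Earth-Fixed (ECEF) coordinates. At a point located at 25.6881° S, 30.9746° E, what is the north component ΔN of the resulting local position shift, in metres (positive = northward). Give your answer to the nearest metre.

At φ = -25.6881°, λ = 30.9746°: sin φ = -0.433472, cos φ = 0.901167, sin λ = 0.514658, cos λ = 0.857396.
ΔN = −sin φ cos λ·ΔX − sin φ sin λ·ΔY + cos φ·ΔZ = −(-0.433472)(0.857396)(26) − (-0.433472)(0.514658)(-216) + (0.901167)(304) = 235.43 m.

ΔN = 235 m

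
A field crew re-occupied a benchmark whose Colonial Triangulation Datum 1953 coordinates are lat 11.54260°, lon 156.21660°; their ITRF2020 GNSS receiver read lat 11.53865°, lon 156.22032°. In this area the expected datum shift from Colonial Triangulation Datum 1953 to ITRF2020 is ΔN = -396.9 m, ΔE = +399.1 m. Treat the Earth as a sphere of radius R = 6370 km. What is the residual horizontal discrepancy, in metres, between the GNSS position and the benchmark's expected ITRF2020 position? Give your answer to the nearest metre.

Observed coordinate differences: Δφ = -0.00395°, Δλ = +0.00372°.
Converting to metres (1° lat = 111177 m, cos φ = 0.979776): observed ΔN = -439.2 m, observed ΔE = 405.2 m.
Subtracting the expected shift leaves a residual of -439.2 − (-396.9) = -42.3 m north and 405.2 − (399.1) = 6.1 m east.
Residual distance = √((-42.3)² + 6.1²) = 42.7 m.

43 m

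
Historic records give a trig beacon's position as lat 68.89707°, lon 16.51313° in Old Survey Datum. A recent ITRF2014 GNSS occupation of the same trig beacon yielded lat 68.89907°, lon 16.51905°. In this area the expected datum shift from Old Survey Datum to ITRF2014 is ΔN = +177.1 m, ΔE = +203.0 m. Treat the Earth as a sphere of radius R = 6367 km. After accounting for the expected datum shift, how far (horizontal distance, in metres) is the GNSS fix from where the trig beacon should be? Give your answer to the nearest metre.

56 m

Observed coordinate differences: Δφ = +0.00200°, Δλ = +0.00592°.
Converting to metres (1° lat = 111125 m, cos φ = 0.360045): observed ΔN = 222.3 m, observed ΔE = 236.9 m.
Subtracting the expected shift leaves a residual of 222.3 − (177.1) = 45.2 m north and 236.9 − (203.0) = 33.9 m east.
Residual distance = √(45.2² + 33.9²) = 56.4 m.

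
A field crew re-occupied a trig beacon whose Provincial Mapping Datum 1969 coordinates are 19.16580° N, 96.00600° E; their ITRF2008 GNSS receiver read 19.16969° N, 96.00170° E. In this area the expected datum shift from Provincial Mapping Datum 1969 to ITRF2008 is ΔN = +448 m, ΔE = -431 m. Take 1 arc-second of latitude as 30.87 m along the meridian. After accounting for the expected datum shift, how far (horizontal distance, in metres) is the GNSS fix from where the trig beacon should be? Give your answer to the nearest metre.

26 m

Observed coordinate differences: Δφ = +0.00389°, Δλ = -0.00430°.
Converting to metres (1° lat = 111132 m, cos φ = 0.944573): observed ΔN = 432.3 m, observed ΔE = -451.4 m.
Subtracting the expected shift leaves a residual of 432.3 − (448) = -15.7 m north and -451.4 − (-431) = -20.4 m east.
Residual distance = √((-15.7)² + (-20.4)²) = 25.7 m.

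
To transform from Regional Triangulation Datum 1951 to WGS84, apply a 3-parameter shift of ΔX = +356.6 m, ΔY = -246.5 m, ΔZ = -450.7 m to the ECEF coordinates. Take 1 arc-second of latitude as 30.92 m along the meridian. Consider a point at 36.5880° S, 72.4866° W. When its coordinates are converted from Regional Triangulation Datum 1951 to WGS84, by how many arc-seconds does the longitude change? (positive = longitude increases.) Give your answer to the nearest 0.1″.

sin φ = -0.596057, cos φ = 0.802942, sin λ = -0.953647, cos λ = 0.300929.
East component: ΔE = −sin λ·ΔX + cos λ·ΔY = −(-0.953647)(356.6) + (0.300929)(-246.5) = 265.89 m.
1° of latitude spans 3600 × 30.92 = 111312 m; at latitude φ, 1° of longitude spans that × cos φ = 89377.1 m, so Δλ = 265.89 / 89377.1 × 3600 = 10.710″.

Δλ = 10.7″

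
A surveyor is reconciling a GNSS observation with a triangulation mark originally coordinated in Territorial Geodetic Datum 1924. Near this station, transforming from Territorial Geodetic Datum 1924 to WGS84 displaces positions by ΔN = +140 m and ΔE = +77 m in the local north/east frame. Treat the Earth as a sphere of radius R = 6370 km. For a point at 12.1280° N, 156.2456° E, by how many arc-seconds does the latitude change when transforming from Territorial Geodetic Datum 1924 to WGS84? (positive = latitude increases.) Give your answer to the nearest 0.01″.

On a sphere of radius R, 1 rad of latitude = R, so Δφ = ΔN / R = 140.0 / 6370000 = 2.1978e-05 rad = 4.533″.

Δφ = 4.53″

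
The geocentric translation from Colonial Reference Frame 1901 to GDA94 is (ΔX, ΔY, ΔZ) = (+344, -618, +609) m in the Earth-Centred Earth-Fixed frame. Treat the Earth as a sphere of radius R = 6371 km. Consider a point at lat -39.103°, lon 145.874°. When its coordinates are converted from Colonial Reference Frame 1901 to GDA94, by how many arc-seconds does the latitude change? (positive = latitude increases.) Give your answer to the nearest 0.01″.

Δφ = 2.41″

sin φ = -0.630716, cos φ = 0.776013, sin λ = 0.561015, cos λ = -0.827806.
North component: ΔN = −sin φ cos λ·ΔX − sin φ sin λ·ΔY + cos φ·ΔZ = −(-0.630716)(-0.827806)(344) − (-0.630716)(0.561015)(-618) + (0.776013)(609) = 74.31 m.
1° of latitude spans πR/180 = 111195 m, so Δφ = 74.31 / 111195 × 3600 = 2.406″.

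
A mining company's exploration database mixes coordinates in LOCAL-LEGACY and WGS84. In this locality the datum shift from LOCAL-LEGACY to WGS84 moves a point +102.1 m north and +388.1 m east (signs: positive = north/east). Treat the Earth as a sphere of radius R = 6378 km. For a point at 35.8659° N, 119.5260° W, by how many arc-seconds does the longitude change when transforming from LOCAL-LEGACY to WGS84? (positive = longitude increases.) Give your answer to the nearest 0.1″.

At latitude 35.8659°, cos φ = 0.810390.
One radian of longitude at latitude φ spans R cos φ, so Δλ = ΔE / (R cos φ) = 388.1 / (6378000 × 0.810390) = 7.5087e-05 rad = 15.488″.

Δλ = 15.5″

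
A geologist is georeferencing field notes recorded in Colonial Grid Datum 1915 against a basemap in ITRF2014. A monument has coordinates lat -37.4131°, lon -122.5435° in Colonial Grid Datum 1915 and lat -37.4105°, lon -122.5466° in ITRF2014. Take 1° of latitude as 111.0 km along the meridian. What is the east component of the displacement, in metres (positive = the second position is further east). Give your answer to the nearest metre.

ΔE = -273 m

Δφ = -37.4105° − -37.4131° = +0.0026°; Δλ = -122.5466° − -122.5435° = -0.0031°.
ΔN = Δφ × 111000 = 288.6 m; ΔE = Δλ × 111000 × cos(-37.4131°) = -0.0031 × 111000 × 0.794276 = -273.3 m.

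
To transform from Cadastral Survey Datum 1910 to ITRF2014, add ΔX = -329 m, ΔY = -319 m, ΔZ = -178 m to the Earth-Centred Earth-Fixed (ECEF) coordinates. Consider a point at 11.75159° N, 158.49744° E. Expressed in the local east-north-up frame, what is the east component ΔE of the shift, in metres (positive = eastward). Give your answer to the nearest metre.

At φ = 11.75159°, λ = 158.49744°: sin φ = 0.203669, cos φ = 0.979040, sin λ = 0.366543, cos λ = -0.930401.
ΔE = −sin λ·ΔX + cos λ·ΔY = −(0.366543)·(-329) + (-0.930401)·(-319) = 417.39 m.

ΔE = 417 m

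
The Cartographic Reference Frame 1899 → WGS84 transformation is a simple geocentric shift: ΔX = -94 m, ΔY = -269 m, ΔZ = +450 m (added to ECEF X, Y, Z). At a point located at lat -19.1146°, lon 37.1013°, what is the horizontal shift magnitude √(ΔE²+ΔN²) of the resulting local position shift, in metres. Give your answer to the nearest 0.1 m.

381.7 m

At φ = -19.1146°, λ = 37.1013°: sin φ = -0.327459, cos φ = 0.944866, sin λ = 0.603226, cos λ = 0.797570.
ΔE = −sin λ·ΔX + cos λ·ΔY = −(0.603226)·(-94) + (0.797570)·(-269) = -157.84 m.
ΔN = −sin φ cos λ·ΔX − sin φ sin λ·ΔY + cos φ·ΔZ = −(-0.327459)(0.797570)(-94) − (-0.327459)(0.603226)(-269) + (0.944866)(450) = 347.50 m.
Horizontal magnitude = √(ΔE² + ΔN²) = √((-157.84)² + 347.50²) = 381.67 m.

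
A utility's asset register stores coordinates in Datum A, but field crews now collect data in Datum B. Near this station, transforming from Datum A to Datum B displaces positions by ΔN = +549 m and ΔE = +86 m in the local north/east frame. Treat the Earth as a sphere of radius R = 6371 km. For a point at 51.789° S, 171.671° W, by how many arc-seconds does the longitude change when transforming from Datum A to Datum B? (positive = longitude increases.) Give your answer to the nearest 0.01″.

Δλ = 4.50″

At latitude -51.789°, cos φ = 0.618559.
One radian of longitude at latitude φ spans R cos φ, so Δλ = ΔE / (R cos φ) = 86.0 / (6371000 × 0.618559) = 2.1823e-05 rad = 4.501″.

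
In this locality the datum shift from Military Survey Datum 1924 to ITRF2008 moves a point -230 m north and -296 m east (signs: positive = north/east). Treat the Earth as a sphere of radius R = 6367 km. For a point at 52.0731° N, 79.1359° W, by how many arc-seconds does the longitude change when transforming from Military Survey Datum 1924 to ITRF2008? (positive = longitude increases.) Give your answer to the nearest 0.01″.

At latitude 52.0731°, cos φ = 0.614656.
One radian of longitude at latitude φ spans R cos φ, so Δλ = ΔE / (R cos φ) = -296.0 / (6367000 × 0.614656) = -7.5635e-05 rad = -15.601″.

Δλ = -15.60″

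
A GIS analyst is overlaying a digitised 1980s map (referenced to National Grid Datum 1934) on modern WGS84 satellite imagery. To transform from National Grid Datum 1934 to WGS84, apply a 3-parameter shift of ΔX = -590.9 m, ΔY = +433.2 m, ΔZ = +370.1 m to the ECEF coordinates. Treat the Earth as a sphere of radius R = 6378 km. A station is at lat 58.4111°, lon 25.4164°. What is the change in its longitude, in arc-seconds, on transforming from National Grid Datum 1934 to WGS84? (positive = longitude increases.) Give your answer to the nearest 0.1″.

Δλ = 39.8″

sin φ = 0.851828, cos φ = 0.523821, sin λ = 0.429194, cos λ = 0.903212.
East component: ΔE = −sin λ·ΔX + cos λ·ΔY = −(0.429194)(-590.9) + (0.903212)(433.2) = 644.88 m.
1° of latitude spans πR/180 = 111317 m; at latitude φ, 1° of longitude spans that × cos φ = 58310.2 m, so Δλ = 644.88 / 58310.2 × 3600 = 39.814″.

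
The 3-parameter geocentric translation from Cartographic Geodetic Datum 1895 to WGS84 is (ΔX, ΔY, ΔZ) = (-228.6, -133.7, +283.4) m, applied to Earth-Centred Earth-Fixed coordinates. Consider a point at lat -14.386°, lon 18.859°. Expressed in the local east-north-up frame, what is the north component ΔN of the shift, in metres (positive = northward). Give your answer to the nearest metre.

At φ = -14.386°, λ = 18.859°: sin φ = -0.248453, cos φ = 0.968644, sin λ = 0.323240, cos λ = 0.946317.
ΔN = −sin φ cos λ·ΔX − sin φ sin λ·ΔY + cos φ·ΔZ = −(-0.248453)(0.946317)(-228.6) − (-0.248453)(0.323240)(-133.7) + (0.968644)(283.4) = 210.03 m.

ΔN = 210 m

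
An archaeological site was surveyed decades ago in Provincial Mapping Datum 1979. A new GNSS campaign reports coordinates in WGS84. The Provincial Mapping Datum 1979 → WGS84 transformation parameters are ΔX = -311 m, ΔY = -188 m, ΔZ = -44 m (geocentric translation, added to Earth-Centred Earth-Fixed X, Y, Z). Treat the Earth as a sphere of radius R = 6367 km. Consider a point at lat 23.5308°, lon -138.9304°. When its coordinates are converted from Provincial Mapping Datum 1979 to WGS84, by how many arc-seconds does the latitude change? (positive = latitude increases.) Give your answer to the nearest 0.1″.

sin φ = 0.399242, cos φ = 0.916846, sin λ = -0.656975, cos λ = -0.753912.
North component: ΔN = −sin φ cos λ·ΔX − sin φ sin λ·ΔY + cos φ·ΔZ = −(0.399242)(-0.753912)(-311) − (0.399242)(-0.656975)(-188) + (0.916846)(-44) = -183.26 m.
1° of latitude spans πR/180 = 111125 m, so Δφ = -183.26 / 111125 × 3600 = -5.937″.

Δφ = -5.9″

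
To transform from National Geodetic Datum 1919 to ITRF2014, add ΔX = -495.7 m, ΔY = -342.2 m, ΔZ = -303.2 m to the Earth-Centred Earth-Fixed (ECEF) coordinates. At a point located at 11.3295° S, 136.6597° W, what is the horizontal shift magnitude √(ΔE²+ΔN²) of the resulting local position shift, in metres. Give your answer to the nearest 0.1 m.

At φ = -11.3295°, λ = -136.6597°: sin φ = -0.196451, cos φ = 0.980514, sin λ = -0.686330, cos λ = -0.727290.
ΔE = −sin λ·ΔX + cos λ·ΔY = −(-0.686330)·(-495.7) + (-0.727290)·(-342.2) = -91.34 m.
ΔN = −sin φ cos λ·ΔX − sin φ sin λ·ΔY + cos φ·ΔZ = −(-0.196451)(-0.727290)(-495.7) − (-0.196451)(-0.686330)(-342.2) + (0.980514)(-303.2) = -180.33 m.
Horizontal magnitude = √(ΔE² + ΔN²) = √((-91.34)² + (-180.33)²) = 202.14 m.

202.1 m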